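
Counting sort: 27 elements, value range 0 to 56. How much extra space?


n = 27 (output array)
k = 57 (count array for 57 distinct values)
Extra space = 27 + 57 = 84


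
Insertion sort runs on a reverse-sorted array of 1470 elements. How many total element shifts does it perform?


Sum of shifts = 1 + 2 + 3 + ... + 1469
= 1470 * 1469 / 2
= 2159430 / 2
= 1079715


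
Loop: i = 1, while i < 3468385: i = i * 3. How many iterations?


i multiplies by 3 each step:
i = 1 -> 3 -> 9 -> 27 -> 81 -> 243 -> 729 -> 2187 -> 6561 -> 19683 -> 59049 -> 177147 -> 531441 -> 1594323 -> 4782969 (stop)
Iterations = ceil(log_3(3468385)) = 14


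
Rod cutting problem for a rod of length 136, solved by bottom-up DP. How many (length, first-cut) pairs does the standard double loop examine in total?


For each subproblem length i = 1..136, the inner loop considers i possible first cuts.
Total = 1 + 2 + ... + 136
= 136*(136+1)/2
= 136*137/2 = 9316


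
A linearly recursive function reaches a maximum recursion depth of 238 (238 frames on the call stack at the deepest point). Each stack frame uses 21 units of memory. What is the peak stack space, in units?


Maximum recursion depth = 238 frames
Memory per frame = 21 units
Total stack space = depth * frame_size
= 238 * 21 = 4998


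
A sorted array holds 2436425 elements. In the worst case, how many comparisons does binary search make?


Halving sequence: 2436425 -> 1218212 -> 609106 -> 304553 -> 152276 -> 76138 -> 38069 -> 19034 -> 9517 -> 4758 -> 2379 -> 1189 -> 594 -> 297 -> 148 -> 74 -> 37 -> 18 -> 9 -> 4 -> 2 -> 1
Number of halvings = 21
Max comparisons = 21 + 1 = 22


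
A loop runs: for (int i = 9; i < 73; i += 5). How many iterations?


Loop starts at i = 9, increments by 5, stops when i >= 73.
Number of iterations = ceil((73 - 9) / 5)
= ceil(64 / 5)
= 13


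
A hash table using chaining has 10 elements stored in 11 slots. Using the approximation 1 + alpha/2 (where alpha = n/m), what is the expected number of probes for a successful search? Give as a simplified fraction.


Load factor alpha = n/m = 10/11
Expected probes = 1 + alpha/2 = 1 + 10/(2*11)
= 1 + 10/22
= 22/22 + 10/22
= 32/22
Simplify: 16/11


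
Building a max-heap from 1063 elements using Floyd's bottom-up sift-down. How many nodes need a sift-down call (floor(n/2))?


In a heap of 1063 elements (0-indexed array):
  Last element index: 1062
  Parent of last element: floor((1062 - 1) / 2) = 530
  Internal nodes: indices 0 to 530
  Count = floor(1063/2) = 531


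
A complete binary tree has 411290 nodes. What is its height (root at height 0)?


In a complete binary tree, level k holds nodes 2^k .. 2^(k+1)-1 (1-indexed).
Height = floor(log2(n)) = floor(log2(411290)) = 18
Check: 2^18 = 262144 <= 411290 < 524288 = 2^19


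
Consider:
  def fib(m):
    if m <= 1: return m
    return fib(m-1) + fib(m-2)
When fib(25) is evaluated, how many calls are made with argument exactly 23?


Let N(m) = number of times fib(m) is called while evaluating fib(25).
N(25) = 1 (the initial call).
N(24) = 1 (only fib(25) calls it).
For 1 <= m <= 23: fib(m) is called by fib(m+1) and fib(m+2), so
  N(m) = N(m+1) + N(m+2).
fib(0) is called only by fib(2), so N(0) = N(2).
Walk down from m=25:
  N(25)=1, N(24)=1, N(23)=2
N(23) = 2


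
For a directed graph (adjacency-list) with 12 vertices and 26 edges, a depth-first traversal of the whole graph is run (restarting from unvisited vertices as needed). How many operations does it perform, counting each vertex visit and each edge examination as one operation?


A full DFS traversal visits each vertex once and examines each edge once.
V = 12
E = 26
Sum = 12 + 26 = 38


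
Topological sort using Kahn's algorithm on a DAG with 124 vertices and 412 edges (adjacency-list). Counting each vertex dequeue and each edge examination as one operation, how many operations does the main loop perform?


Kahn's algorithm:
  1. Compute in-degrees: O(V + E)
  2. Process queue: each vertex dequeued once (O(V))
     each edge examined once (O(E))
Total = V + E = 124 + 412 = 536


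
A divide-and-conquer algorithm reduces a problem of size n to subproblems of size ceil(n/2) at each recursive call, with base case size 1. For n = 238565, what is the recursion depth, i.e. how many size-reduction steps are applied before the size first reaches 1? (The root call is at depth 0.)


Each step divides the size by 2 (rounding up); after k steps the size is ceil(n/2^k), which equals 1 exactly when 2^k >= n.
So the depth is the smallest k with 2^k >= 238565, i.e. ceil(log_2(238565)).
2^17 = 131072 < 238565 <= 262144 = 2^18
Recursion depth = 18


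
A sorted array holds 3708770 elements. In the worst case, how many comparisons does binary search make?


Halving sequence: 3708770 -> 1854385 -> 927192 -> 463596 -> 231798 -> 115899 -> 57949 -> 28974 -> 14487 -> 7243 -> 3621 -> 1810 -> 905 -> 452 -> 226 -> 113 -> 56 -> 28 -> 14 -> 7 -> 3 -> 1
Number of halvings = 21
Max comparisons = 21 + 1 = 22


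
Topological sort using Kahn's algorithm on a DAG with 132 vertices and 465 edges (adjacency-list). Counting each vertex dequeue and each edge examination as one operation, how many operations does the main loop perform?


Kahn's algorithm:
  1. Compute in-degrees: O(V + E)
  2. Process queue: each vertex dequeued once (O(V))
     each edge examined once (O(E))
Total = V + E = 132 + 465 = 597


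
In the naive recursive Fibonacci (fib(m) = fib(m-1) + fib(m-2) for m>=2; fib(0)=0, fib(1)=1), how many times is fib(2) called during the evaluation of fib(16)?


Let N(m) = number of times fib(m) is called while evaluating fib(16).
N(16) = 1 (the initial call).
N(15) = 1 (only fib(16) calls it).
For 1 <= m <= 14: fib(m) is called by fib(m+1) and fib(m+2), so
  N(m) = N(m+1) + N(m+2).
fib(0) is called only by fib(2), so N(0) = N(2).
Walk down from m=16:
  N(16)=1, N(15)=1, N(14)=2, N(13)=3, N(12)=5, N(11)=8, N(10)=13, N(9)=21, N(8)=34, N(7)=55, N(6)=89, N(5)=144, N(4)=233, N(3)=377, N(2)=610
N(2) = 610


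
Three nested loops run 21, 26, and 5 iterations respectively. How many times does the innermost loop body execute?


Loop 1 (outermost): 21 iterations
Loop 2 (middle): 26 iterations per outer
Loop 3 (innermost): 5 iterations per middle
Total = 21 * 26 * 5 = 2730


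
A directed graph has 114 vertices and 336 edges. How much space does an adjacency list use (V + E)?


Adjacency list: one list head per vertex + one entry per edge
Vertex heads: 114
Edge entries: 336
Total = 114 + 336 = 450


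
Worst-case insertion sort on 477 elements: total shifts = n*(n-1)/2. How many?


Sum of shifts = 1 + 2 + 3 + ... + 476
= 477 * 476 / 2
= 227052 / 2
= 113526


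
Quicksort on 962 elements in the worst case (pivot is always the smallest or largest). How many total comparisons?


In the worst case, each partition step picks the worst pivot:
  Partition 1: 961 comparisons (n-1 elements to compare)
  Partition 2: 960 comparisons
  Partition 3: 959 comparisons
  Partition 4: 958 comparisons
  Partition 5: 957 comparisons
  ...
  Last partition: 0 comparisons
Total = (n-1) + (n-2) + ... + 1 + 0 = n*(n-1)/2
= 962*961/2 = 462241


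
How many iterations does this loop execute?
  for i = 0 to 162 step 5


The loop variable i takes values starting at 0 and increments by 5 each iteration.
Sequence: i = 0, 5, 10, 15, 20, 25, 30, 35, 40, ...
The upper bound 162 is inclusive, so the count is floor((last - first) / step) + 1:
floor((162 - 0) / 5) + 1 = floor(162/5) + 1 = 32 + 1 = 33


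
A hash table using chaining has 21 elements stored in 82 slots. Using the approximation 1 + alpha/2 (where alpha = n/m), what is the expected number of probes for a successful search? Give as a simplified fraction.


Load factor alpha = n/m = 21/82
Expected probes = 1 + alpha/2 = 1 + 21/(2*82)
= 1 + 21/164
= 164/164 + 21/164
= 185/164


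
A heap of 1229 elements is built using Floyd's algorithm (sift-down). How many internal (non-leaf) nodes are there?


Leaf nodes occupy roughly half the array.
Sift-down is called for each internal node, starting from the last one.
Internal nodes = floor(n/2) = floor(1229/2) = 614


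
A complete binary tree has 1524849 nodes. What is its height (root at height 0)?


In a complete binary tree, level k holds nodes 2^k .. 2^(k+1)-1 (1-indexed).
Height = floor(log2(n)) = floor(log2(1524849)) = 20
Check: 2^20 = 1048576 <= 1524849 < 2097152 = 2^21


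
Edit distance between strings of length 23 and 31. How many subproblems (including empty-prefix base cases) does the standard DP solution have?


The table includes base cases (empty prefixes).
Rows: (m+1) = 24
Columns: (n+1) = 32
Total = 24 * 32 = 768


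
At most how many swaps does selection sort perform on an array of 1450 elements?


Each of the 1449 passes places one element in its final position.
Pass 1: swap minimum into position 0
Pass 2: swap minimum of remaining into position 1
...
Pass 1449: last two elements, one swap
Maximum swaps = 1450 - 1 = 1449


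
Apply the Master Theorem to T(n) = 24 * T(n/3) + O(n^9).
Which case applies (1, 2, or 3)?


The Master Theorem: T(n) = a*T(n/b) + O(n^c)
  a = 24, b = 3, c = 9
log_b(a) = log_3(24) ~ 2.893
Compare b^c with a: 3^9 = 19683 > 24, so c > log_b(a).
Since c > log_b(a), Case 3 applies.
T(n) = O(n^9)
Master Theorem case = 3


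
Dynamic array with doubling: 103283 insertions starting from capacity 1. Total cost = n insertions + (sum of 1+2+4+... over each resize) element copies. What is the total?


n = 103283
Insertion costs: 103283
Resizes copy 1, 2, 4, ... up to the largest power of 2 that is <= n-1 = 103282, i.e. 65536.
Copy costs = 1 + 2 + 4 + 8 + 16 + 32 + 64 + 128 + 256 + 512 + 1024 + 2048 + 4096 + 8192 + 16384 + 32768 + 65536 = 131071
Total = 103283 + 131071 = 234354


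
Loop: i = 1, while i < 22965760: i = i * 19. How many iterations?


i multiplies by 19 each step:
i = 1 -> 19 -> 361 -> 6859 -> 130321 -> 2476099 -> 47045881 (stop)
Iterations = ceil(log_19(22965760)) = 6


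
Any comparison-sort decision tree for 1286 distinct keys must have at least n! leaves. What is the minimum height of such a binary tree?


A binary decision tree of height h has at most 2^h leaves and needs at least n! of them, so h >= ceil(log2(n!)).
1286! is far too large to multiply out, so use Stirling's series:
  ln(n!) ~ n ln n - n + (1/2) ln(2 pi n) + 1/(12n)  (error below 1/(360 n^3), negligible here)
  ln(1286) = 7.1592919
  n ln n = 1286 * 7.1592919 = 9206.8494
  (1/2) ln(2 pi * 1286) = (1/2) ln(8080.1763) = 4.4986
  1/(12*1286) = 0.0001
  ln(1286!) ~ 9206.8494 - 1286 + 4.4986 + 0.0001 = 7925.3481
Convert to base 2: log2(1286!) = 7925.3481 / ln 2 = 7925.3481 / 0.69314718 = 11433.8604
ceil(11433.8604) = 11434


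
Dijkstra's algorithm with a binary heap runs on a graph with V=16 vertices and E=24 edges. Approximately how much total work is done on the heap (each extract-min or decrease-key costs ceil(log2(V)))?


Dijkstra with a binary heap: each vertex is extracted once, each edge may relax once.
Each heap operation costs O(log V).
V + E = 16 + 24 = 40
ceil(log2(16)) = 4 (since 2^3 = 8 < 16 <= 16 = 2^4)
Total heap work = (V+E) * ceil(log2(V)) = 40 * 4 = 160


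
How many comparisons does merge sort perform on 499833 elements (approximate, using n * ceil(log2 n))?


Recursion depth: ceil(log2(499833)) = 19
Each recursion level merges n = 499833 elements
Total = 499833 * 19 = 9496827


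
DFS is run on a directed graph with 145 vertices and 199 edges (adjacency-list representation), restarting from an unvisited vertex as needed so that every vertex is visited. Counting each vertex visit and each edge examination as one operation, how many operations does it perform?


A full DFS traversal processes each vertex exactly once (push/pop on stack).
Each directed edge is examined once.
V = 145, E = 199
V + E = 344


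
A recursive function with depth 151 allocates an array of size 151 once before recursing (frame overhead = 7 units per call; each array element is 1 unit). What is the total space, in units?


Array allocation: 151 units (allocated once)
Stack frames: 151 deep * 7 per frame = 1057 units
Total = 151 + 1057 = 1208


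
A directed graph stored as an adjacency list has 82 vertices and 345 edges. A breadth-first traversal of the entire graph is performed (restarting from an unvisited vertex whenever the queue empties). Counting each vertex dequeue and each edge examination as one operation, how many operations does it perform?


A full BFS traversal dequeues each vertex once and examines each edge once.
Vertex visits: 82
Edge visits: 345
V + E = 82 + 345 = 427


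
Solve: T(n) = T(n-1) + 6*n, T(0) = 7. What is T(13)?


Expanding the recurrence:
T(13) = T(12) + 6*13
       = T(11) + 6*12 + 6*13
       ...
       = T(0) + 6*(1 + 2 + ... + 13)
       = 7 + 6 * 13*14/2
       = 7 + 6 * 91
       = 7 + 546 = 553


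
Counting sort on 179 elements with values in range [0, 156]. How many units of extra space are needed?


Output array size: 179 (to store sorted result)
Count array size: 157 (one slot per possible value, range 0 to 156)
Total extra space = 179 + 157 = 336


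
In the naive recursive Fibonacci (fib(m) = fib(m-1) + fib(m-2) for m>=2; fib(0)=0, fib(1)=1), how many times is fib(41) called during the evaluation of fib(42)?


Let N(m) = number of times fib(m) is called while evaluating fib(42).
N(42) = 1 (the initial call).
N(41) = 1 (only fib(42) calls it).
For 1 <= m <= 40: fib(m) is called by fib(m+1) and fib(m+2), so
  N(m) = N(m+1) + N(m+2).
fib(0) is called only by fib(2), so N(0) = N(2).
Walk down from m=42:
  N(42)=1, N(41)=1
N(41) = 1


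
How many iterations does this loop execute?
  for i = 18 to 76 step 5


The loop variable i takes values starting at 18 and increments by 5 each iteration.
Sequence: i = 18, 23, 28, 33, 38, 43, 48, 53, 58, ...
The upper bound 76 is inclusive, so the count is floor((last - first) / step) + 1:
floor((76 - 18) / 5) + 1 = floor(58/5) + 1 = 11 + 1 = 12


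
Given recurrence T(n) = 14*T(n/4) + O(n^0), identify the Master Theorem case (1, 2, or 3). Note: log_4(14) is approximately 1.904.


Master Theorem parameters: a=14, b=4, c=0
log_b(a) = 1.904
Compare b^c with a: 4^0 = 1 < 14, so c < log_b(a).
Comparing c=0 vs log_b(a)=1.904:
0 < 1.904 => Case 1
Result: T(n) = O(n^(log_4 14)) ~ O(n^1.904)
Master Theorem case = 1


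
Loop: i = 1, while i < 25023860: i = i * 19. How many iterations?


i multiplies by 19 each step:
i = 1 -> 19 -> 361 -> 6859 -> 130321 -> 2476099 -> 47045881 (stop)
Iterations = ceil(log_19(25023860)) = 6


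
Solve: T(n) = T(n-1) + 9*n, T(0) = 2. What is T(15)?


Expanding the recurrence:
T(15) = T(14) + 9*15
       = T(13) + 9*14 + 9*15
       ...
       = T(0) + 9*(1 + 2 + ... + 15)
       = 2 + 9 * 15*16/2
       = 2 + 9 * 120
       = 2 + 1080 = 1082


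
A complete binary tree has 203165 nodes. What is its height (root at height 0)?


In a complete binary tree, level k holds nodes 2^k .. 2^(k+1)-1 (1-indexed).
Height = floor(log2(n)) = floor(log2(203165)) = 17
Check: 2^17 = 131072 <= 203165 < 262144 = 2^18


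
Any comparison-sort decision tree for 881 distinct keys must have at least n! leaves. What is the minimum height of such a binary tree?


A binary decision tree of height h has at most 2^h leaves and needs at least n! of them, so h >= ceil(log2(n!)).
881! is far too large to multiply out, so use Stirling's series:
  ln(n!) ~ n ln n - n + (1/2) ln(2 pi n) + 1/(12n)  (error below 1/(360 n^3), negligible here)
  ln(881) = 6.7810576
  n ln n = 881 * 6.7810576 = 5974.1117
  (1/2) ln(2 pi * 881) = (1/2) ln(5535.4863) = 4.3095
  1/(12*881) = 0.0001
  ln(881!) ~ 5974.1117 - 881 + 4.3095 + 0.0001 = 5097.4213
Convert to base 2: log2(881!) = 5097.4213 / ln 2 = 5097.4213 / 0.69314718 = 7354.0244
ceil(7354.0244) = 7355


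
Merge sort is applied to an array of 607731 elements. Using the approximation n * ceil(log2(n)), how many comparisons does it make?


Merge sort divides the array into halves recursively.
Number of levels = ceil(log2(607731)) = 20
At each level, approximately n = 607731 comparisons are needed for merging.
Total comparisons ~ n * ceil(log2(n)) = 607731 * 20 = 12154620


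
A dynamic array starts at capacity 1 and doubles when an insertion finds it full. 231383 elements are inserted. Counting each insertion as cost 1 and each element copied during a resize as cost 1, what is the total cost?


n = 231383
Insertion costs: 231383
Resizes copy 1, 2, 4, ... up to the largest power of 2 that is <= n-1 = 231382, i.e. 131072.
Copy costs = 1 + 2 + 4 + 8 + 16 + 32 + 64 + 128 + 256 + 512 + 1024 + 2048 + 4096 + 8192 + 16384 + 32768 + 65536 + 131072 = 262143
Total = 231383 + 262143 = 493526


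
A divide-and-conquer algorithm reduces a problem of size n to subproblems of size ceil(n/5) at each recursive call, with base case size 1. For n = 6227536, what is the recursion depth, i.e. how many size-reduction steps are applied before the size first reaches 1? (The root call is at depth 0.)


Each step divides the size by 5 (rounding up); after k steps the size is ceil(n/5^k), which equals 1 exactly when 5^k >= n.
So the depth is the smallest k with 5^k >= 6227536, i.e. ceil(log_5(6227536)).
5^9 = 1953125 < 6227536 <= 9765625 = 5^10
Recursion depth = 10


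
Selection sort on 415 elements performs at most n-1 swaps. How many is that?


Each of the 414 passes places one element in its final position.
Pass 1: swap minimum into position 0
Pass 2: swap minimum of remaining into position 1
...
Pass 414: last two elements, one swap
Maximum swaps = 415 - 1 = 414


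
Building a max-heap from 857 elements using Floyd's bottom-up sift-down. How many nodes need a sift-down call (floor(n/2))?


In a heap of 857 elements (0-indexed array):
  Last element index: 856
  Parent of last element: floor((856 - 1) / 2) = 427
  Internal nodes: indices 0 to 427
  Count = floor(857/2) = 428


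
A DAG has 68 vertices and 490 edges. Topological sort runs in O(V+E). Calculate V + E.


V = 68 (vertex processing)
E = 490 (edge processing)
V + E = 68 + 490 = 558


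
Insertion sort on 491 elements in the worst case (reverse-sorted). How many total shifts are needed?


In the worst case (reverse-sorted), each element shifts past all previous:
  Element 1: 1 shifts
  Element 2: 2 shifts
  Element 3: 3 shifts
  Element 4: 4 shifts
  Element 5: 5 shifts
  ...
  Element 490: 490 shifts
Total = 1 + 2 + ... + 490
= 491*(491-1)/2 = 120295


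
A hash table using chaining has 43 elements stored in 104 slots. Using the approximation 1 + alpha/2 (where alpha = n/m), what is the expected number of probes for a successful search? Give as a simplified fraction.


Load factor alpha = n/m = 43/104
Expected probes = 1 + alpha/2 = 1 + 43/(2*104)
= 1 + 43/208
= 208/208 + 43/208
= 251/208


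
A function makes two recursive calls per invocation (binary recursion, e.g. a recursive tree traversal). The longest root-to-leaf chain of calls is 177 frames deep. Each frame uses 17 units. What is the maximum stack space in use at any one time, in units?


Binary recursion: the two calls run one after the other, so only one root-to-leaf chain of frames is on the stack at a time.
Maximum depth (longest chain) = 177 frames
Each frame = 17 units
Max stack space = 177 * 17 = 3009


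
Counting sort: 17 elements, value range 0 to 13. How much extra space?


n = 17 (output array)
k = 14 (count array for 14 distinct values)
Extra space = 17 + 14 = 31


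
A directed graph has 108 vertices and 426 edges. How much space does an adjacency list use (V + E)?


Adjacency list: one list head per vertex + one entry per edge
Vertex heads: 108
Edge entries: 426
Total = 108 + 426 = 534


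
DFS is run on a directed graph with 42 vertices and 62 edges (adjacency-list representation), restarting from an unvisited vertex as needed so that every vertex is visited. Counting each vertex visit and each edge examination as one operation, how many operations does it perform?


A full DFS traversal processes each vertex exactly once (push/pop on stack).
Each directed edge is examined once.
V = 42, E = 62
V + E = 104


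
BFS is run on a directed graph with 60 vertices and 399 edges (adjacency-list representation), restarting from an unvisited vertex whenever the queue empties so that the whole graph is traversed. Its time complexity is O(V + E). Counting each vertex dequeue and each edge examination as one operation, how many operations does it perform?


A full BFS traversal dequeues each vertex exactly once and examines each directed edge exactly once.
V = 60 (vertex processing cost)
E = 399 (edge examination cost)
Total operations proportional to V + E = 60 + 399 = 459


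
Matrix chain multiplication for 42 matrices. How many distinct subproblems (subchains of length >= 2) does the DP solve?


Subproblems are indexed by (i, j) where i < j.
Number of such pairs = n*(n-1)/2
= 42 * 41 / 2
= 861


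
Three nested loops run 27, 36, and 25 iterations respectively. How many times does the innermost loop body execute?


Loop 1 (outermost): 27 iterations
Loop 2 (middle): 36 iterations per outer
Loop 3 (innermost): 25 iterations per middle
Total = 27 * 36 * 25 = 24300


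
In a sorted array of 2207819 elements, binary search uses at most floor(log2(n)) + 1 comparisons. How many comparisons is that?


Halving sequence: 2207819 -> 1103909 -> 551954 -> 275977 -> 137988 -> 68994 -> 34497 -> 17248 -> 8624 -> 4312 -> 2156 -> 1078 -> 539 -> 269 -> 134 -> 67 -> 33 -> 16 -> 8 -> 4 -> 2 -> 1
Number of halvings = 21
Max comparisons = 21 + 1 = 22


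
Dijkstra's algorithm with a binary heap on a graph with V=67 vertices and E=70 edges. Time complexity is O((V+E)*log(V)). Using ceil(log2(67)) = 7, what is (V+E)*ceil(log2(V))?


Dijkstra with a binary heap: each vertex is extracted once, each edge may relax once.
Each heap operation costs O(log V).
V + E = 67 + 70 = 137
ceil(log2(67)) = 7 (since 2^6 = 64 < 67 <= 128 = 2^7)
Total heap work = (V+E) * ceil(log2(V)) = 137 * 7 = 959


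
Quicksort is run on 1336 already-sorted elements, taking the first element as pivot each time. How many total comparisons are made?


Sum of comparisons per partition:
1335 + 1334 + ... + 1 + 0
= 1336 * (1336 - 1) / 2
= 1336 * 1335 / 2
= 891780


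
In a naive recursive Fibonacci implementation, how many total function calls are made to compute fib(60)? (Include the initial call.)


Let C(m) = total calls to evaluate fib(m). Then C(0)=C(1)=1, and
C(m) = 1 + C(m-1) + C(m-2) for m >= 2.
Build the table (each entry = 1 + previous two):
  C(0) = 1
  C(1) = 1
  C(2) = 1 + 1 + 1 = 3
  C(3) = 1 + 3 + 1 = 5
  C(4) = 1 + 5 + 3 = 9
  C(5) = 1 + 9 + 5 = 15
  C(6) = 1 + 15 + 9 = 25
  C(7) = 1 + 25 + 15 = 41
  C(8) = 1 + 41 + 25 = 67
  C(9) = 1 + 67 + 41 = 109
  C(10) = 1 + 109 + 67 = 177
  C(11) = 1 + 177 + 109 = 287
  C(12) = 1 + 287 + 177 = 465
  C(13) = 1 + 465 + 287 = 753
  C(14) = 1 + 753 + 465 = 1219
  C(15) = 1 + 1219 + 753 = 1973
  C(16) = 1 + 1973 + 1219 = 3193
  C(17) = 1 + 3193 + 1973 = 5167
  C(18) = 1 + 5167 + 3193 = 8361
  C(19) = 1 + 8361 + 5167 = 13529
  C(20) = 1 + 13529 + 8361 = 21891
  C(21) = 1 + 21891 + 13529 = 35421
  C(22) = 1 + 35421 + 21891 = 57313
  C(23) = 1 + 57313 + 35421 = 92735
  C(24) = 1 + 92735 + 57313 = 150049
  C(25) = 1 + 150049 + 92735 = 242785
  C(26) = 1 + 242785 + 150049 = 392835
  C(27) = 1 + 392835 + 242785 = 635621
  C(28) = 1 + 635621 + 392835 = 1028457
  C(29) = 1 + 1028457 + 635621 = 1664079
  C(30) = 1 + 1664079 + 1028457 = 2692537
  C(31) = 1 + 2692537 + 1664079 = 4356617
  C(32) = 1 + 4356617 + 2692537 = 7049155
  C(33) = 1 + 7049155 + 4356617 = 11405773
  C(34) = 1 + 11405773 + 7049155 = 18454929
  C(35) = 1 + 18454929 + 11405773 = 29860703
  C(36) = 1 + 29860703 + 18454929 = 48315633
  C(37) = 1 + 48315633 + 29860703 = 78176337
  C(38) = 1 + 78176337 + 48315633 = 126491971
  C(39) = 1 + 126491971 + 78176337 = 204668309
  C(40) = 1 + 204668309 + 126491971 = 331160281
  C(41) = 1 + 331160281 + 204668309 = 535828591
  C(42) = 1 + 535828591 + 331160281 = 866988873
  C(43) = 1 + 866988873 + 535828591 = 1402817465
  C(44) = 1 + 1402817465 + 866988873 = 2269806339
  C(45) = 1 + 2269806339 + 1402817465 = 3672623805
  C(46) = 1 + 3672623805 + 2269806339 = 5942430145
  C(47) = 1 + 5942430145 + 3672623805 = 9615053951
  C(48) = 1 + 9615053951 + 5942430145 = 15557484097
  C(49) = 1 + 15557484097 + 9615053951 = 25172538049
  C(50) = 1 + 25172538049 + 15557484097 = 40730022147
  C(51) = 1 + 40730022147 + 25172538049 = 65902560197
  C(52) = 1 + 65902560197 + 40730022147 = 106632582345
  C(53) = 1 + 106632582345 + 65902560197 = 172535142543
  C(54) = 1 + 172535142543 + 106632582345 = 279167724889
  C(55) = 1 + 279167724889 + 172535142543 = 451702867433
  C(56) = 1 + 451702867433 + 279167724889 = 730870592323
  C(57) = 1 + 730870592323 + 451702867433 = 1182573459757
  C(58) = 1 + 1182573459757 + 730870592323 = 1913444052081
  C(59) = 1 + 1913444052081 + 1182573459757 = 3096017511839
  C(60) = 1 + 3096017511839 + 1913444052081 = 5009461563921
Total calls for fib(60) = 5009461563921


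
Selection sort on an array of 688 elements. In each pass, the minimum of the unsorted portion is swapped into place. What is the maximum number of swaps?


Selection sort performs one swap per pass:
  Pass 1: find min in positions 0 to 687, swap with position 0
  Pass 2: find min in positions 1 to 687, swap with position 1
  Pass 3: find min in positions 2 to 687, swap with position 2
  Pass 4: find min in positions 3 to 687, swap with position 3
  Pass 5: find min in positions 4 to 687, swap with position 4
  ... (682 more passes)
Total passes (and swaps) = n - 1 = 688 - 1 = 687


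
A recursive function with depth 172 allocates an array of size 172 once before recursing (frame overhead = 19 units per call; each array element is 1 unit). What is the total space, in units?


Array allocation: 172 units (allocated once)
Stack frames: 172 deep * 19 per frame = 3268 units
Total = 172 + 3268 = 3440


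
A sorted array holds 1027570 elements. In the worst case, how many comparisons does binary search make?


Halving sequence: 1027570 -> 513785 -> 256892 -> 128446 -> 64223 -> 32111 -> 16055 -> 8027 -> 4013 -> 2006 -> 1003 -> 501 -> 250 -> 125 -> 62 -> 31 -> 15 -> 7 -> 3 -> 1
Number of halvings = 19
Max comparisons = 19 + 1 = 20


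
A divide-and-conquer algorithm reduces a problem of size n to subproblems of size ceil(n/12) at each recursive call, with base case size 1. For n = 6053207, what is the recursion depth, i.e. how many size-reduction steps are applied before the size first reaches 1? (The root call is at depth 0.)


Each step divides the size by 12 (rounding up); after k steps the size is ceil(n/12^k), which equals 1 exactly when 12^k >= n.
So the depth is the smallest k with 12^k >= 6053207, i.e. ceil(log_12(6053207)).
12^6 = 2985984 < 6053207 <= 35831808 = 12^7
Recursion depth = 7


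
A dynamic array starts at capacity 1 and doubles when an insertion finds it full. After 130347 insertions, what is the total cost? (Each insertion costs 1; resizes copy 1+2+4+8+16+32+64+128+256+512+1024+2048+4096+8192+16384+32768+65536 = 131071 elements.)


Insertion cost: 130347 (one per element)
Resizes occur just before inserting elements 2, 3, 5, 9, ...
Elements copied at each resize: 1 + 2 + 4 + 8 + 16 + 32 + 64 + 128 + 256 + 512 + 1024 + 2048 + 4096 + 8192 + 16384 + 32768 + 65536
Sum of copies = 131071 (geometric series: 2^k - 1)
Total = 130347 + 131071 = 261418


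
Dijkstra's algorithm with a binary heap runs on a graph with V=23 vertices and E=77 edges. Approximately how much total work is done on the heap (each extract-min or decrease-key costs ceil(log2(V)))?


Dijkstra with a binary heap: each vertex is extracted once, each edge may relax once.
Each heap operation costs O(log V).
V + E = 23 + 77 = 100
ceil(log2(23)) = 5 (since 2^4 = 16 < 23 <= 32 = 2^5)
Total heap work = (V+E) * ceil(log2(V)) = 100 * 5 = 500


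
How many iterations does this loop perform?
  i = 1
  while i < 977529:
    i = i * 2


The loop variable doubles each iteration:
i = 1 -> 2 -> 4 -> 8 -> 16 -> 32 -> 64 -> 128 -> 256 -> 512 -> 1024 -> 2048 -> 4096 -> 8192 -> 16384 -> 32768 -> 65536 -> 131072 -> 262144 -> 524288 -> 1048576 (stop, 1048576 >= 977529)
Number of doublings = ceil(log2(977529)) = 20


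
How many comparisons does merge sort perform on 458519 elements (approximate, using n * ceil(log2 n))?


Recursion depth: ceil(log2(458519)) = 19
Each recursion level merges n = 458519 elements
Total = 458519 * 19 = 8711861


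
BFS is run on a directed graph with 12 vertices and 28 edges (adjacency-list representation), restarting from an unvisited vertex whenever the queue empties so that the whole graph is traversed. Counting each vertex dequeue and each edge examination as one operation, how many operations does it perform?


A full BFS traversal dequeues each vertex exactly once and examines each directed edge exactly once.
V = 12 (vertex processing cost)
E = 28 (edge examination cost)
Total operations proportional to V + E = 12 + 28 = 40


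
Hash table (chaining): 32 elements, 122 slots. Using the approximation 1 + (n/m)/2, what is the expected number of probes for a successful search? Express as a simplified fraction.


Computing expected probes:
alpha = 32/122
= 1 + alpha/2
= 1 + 32/(2*122)
= (2*122 + 32) / (2*122)
= 276/244 = 69/61


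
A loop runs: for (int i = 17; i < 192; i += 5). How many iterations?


Loop starts at i = 17, increments by 5, stops when i >= 192.
Number of iterations = ceil((192 - 17) / 5)
= ceil(175 / 5)
= 35


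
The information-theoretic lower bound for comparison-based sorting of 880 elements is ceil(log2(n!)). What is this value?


A binary decision tree of height h has at most 2^h leaves and needs at least n! of them, so h >= ceil(log2(n!)).
880! is far too large to multiply out, so use Stirling's series:
  ln(n!) ~ n ln n - n + (1/2) ln(2 pi n) + 1/(12n)  (error below 1/(360 n^3), negligible here)
  ln(880) = 6.7799219
  n ln n = 880 * 6.7799219 = 5966.3313
  (1/2) ln(2 pi * 880) = (1/2) ln(5529.2031) = 4.3089
  1/(12*880) = 0.0001
  ln(880!) ~ 5966.3313 - 880 + 4.3089 + 0.0001 = 5090.6403
Convert to base 2: log2(880!) = 5090.6403 / ln 2 = 5090.6403 / 0.69314718 = 7344.2415
ceil(7344.2415) = 7345


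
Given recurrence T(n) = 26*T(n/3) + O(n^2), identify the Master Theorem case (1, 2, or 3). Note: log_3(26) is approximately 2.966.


Master Theorem parameters: a=26, b=3, c=2
log_b(a) = 2.966
Compare b^c with a: 3^2 = 9 < 26, so c < log_b(a).
Comparing c=2 vs log_b(a)=2.966:
2 < 2.966 => Case 1
Result: T(n) = O(n^(log_3 26)) ~ O(n^2.966)
Master Theorem case = 1


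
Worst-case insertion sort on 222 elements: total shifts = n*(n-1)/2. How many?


Sum of shifts = 1 + 2 + 3 + ... + 221
= 222 * 221 / 2
= 49062 / 2
= 24531


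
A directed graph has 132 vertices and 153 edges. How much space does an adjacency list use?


Adjacency list: one list head per vertex + one entry per edge
Vertex heads: 132
Edge entries: 153
Total = 132 + 153 = 285


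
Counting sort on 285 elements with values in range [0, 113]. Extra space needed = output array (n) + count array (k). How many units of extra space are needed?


Output array size: 285 (to store sorted result)
Count array size: 114 (one slot per possible value, range 0 to 113)
Total extra space = 285 + 114 = 399


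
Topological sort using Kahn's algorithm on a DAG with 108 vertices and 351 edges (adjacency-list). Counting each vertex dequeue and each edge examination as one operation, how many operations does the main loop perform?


Kahn's algorithm:
  1. Compute in-degrees: O(V + E)
  2. Process queue: each vertex dequeued once (O(V))
     each edge examined once (O(E))
Total = V + E = 108 + 351 = 459


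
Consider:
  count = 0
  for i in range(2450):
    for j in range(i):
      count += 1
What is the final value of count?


For each i, the inner loop runs i times:
  i=0: inner runs 0 times
  i=1: inner runs 1 time
  i=2: inner runs 2 times
  i=3: inner runs 3 times
  i=4: inner runs 4 times
  i=5: inner runs 5 times
  i=6: inner runs 6 times
  i=7: inner runs 7 times
  ...
Total = 0 + 1 + 2 + ... + 2449 = 2450*(2450-1)/2 = 3000025


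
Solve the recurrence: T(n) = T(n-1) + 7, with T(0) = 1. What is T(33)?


Unrolling the recurrence:
T(33) = T(32) + 7
       = T(31) + 7 + 7
       = T(30) + 7*3
       ...
       = T(0) + 7*33
       = 1 + 231 = 232


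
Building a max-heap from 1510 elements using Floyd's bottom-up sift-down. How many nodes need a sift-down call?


In a heap of 1510 elements (0-indexed array):
  Last element index: 1509
  Parent of last element: floor((1509 - 1) / 2) = 754
  Internal nodes: indices 0 to 754
  Count = floor(1510/2) = 755


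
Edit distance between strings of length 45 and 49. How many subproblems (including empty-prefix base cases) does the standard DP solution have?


The table includes base cases (empty prefixes).
Rows: (m+1) = 46
Columns: (n+1) = 50
Total = 46 * 50 = 2300


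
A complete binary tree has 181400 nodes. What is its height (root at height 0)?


In a complete binary tree, level k holds nodes 2^k .. 2^(k+1)-1 (1-indexed).
Height = floor(log2(n)) = floor(log2(181400)) = 17
Check: 2^17 = 131072 <= 181400 < 262144 = 2^18


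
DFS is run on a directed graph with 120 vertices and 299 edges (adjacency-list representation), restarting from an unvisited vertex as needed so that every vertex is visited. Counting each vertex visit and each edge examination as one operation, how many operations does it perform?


A full DFS traversal processes each vertex exactly once (push/pop on stack).
Each directed edge is examined once.
V = 120, E = 299
V + E = 419


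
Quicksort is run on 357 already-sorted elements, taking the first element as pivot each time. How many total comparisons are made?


Sum of comparisons per partition:
356 + 355 + ... + 1 + 0
= 357 * (357 - 1) / 2
= 357 * 356 / 2
= 63546


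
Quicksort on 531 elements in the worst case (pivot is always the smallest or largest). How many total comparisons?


In the worst case, each partition step picks the worst pivot:
  Partition 1: 530 comparisons (n-1 elements to compare)
  Partition 2: 529 comparisons
  Partition 3: 528 comparisons
  Partition 4: 527 comparisons
  Partition 5: 526 comparisons
  ...
  Last partition: 0 comparisons
Total = (n-1) + (n-2) + ... + 1 + 0 = n*(n-1)/2
= 531*530/2 = 140715


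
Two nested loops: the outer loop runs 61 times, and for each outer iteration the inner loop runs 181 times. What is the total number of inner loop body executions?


Outer loop: 61 iterations
Inner loop: 181 iterations per outer iteration
Total = 61 * 181 = 11041


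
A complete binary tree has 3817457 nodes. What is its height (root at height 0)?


In a complete binary tree, level k holds nodes 2^k .. 2^(k+1)-1 (1-indexed).
Height = floor(log2(n)) = floor(log2(3817457)) = 21
Check: 2^21 = 2097152 <= 3817457 < 4194304 = 2^22


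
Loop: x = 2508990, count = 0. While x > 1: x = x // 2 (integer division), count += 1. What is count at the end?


The variable x halves each step:
x = 2508990 -> 1254495 -> 627247 -> 313623 -> 156811 -> 78405 -> 39202 -> 19601 -> 9800 -> 4900 -> 2450 -> 1225 -> 612 -> 306 -> 153 -> 76 -> 38 -> 19 -> 9 -> 4 -> 2 -> 1
Number of halvings = floor(log2(2508990)) = 21


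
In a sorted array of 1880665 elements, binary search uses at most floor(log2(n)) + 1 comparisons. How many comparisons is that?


Halving sequence: 1880665 -> 940332 -> 470166 -> 235083 -> 117541 -> 58770 -> 29385 -> 14692 -> 7346 -> 3673 -> 1836 -> 918 -> 459 -> 229 -> 114 -> 57 -> 28 -> 14 -> 7 -> 3 -> 1
Number of halvings = 20
Max comparisons = 20 + 1 = 21


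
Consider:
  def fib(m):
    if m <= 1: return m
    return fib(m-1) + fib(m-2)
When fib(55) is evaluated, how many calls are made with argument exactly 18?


Let N(m) = number of times fib(m) is called while evaluating fib(55).
N(55) = 1 (the initial call).
N(54) = 1 (only fib(55) calls it).
For 1 <= m <= 53: fib(m) is called by fib(m+1) and fib(m+2), so
  N(m) = N(m+1) + N(m+2).
fib(0) is called only by fib(2), so N(0) = N(2).
Walk down from m=55:
  N(55)=1, N(54)=1, N(53)=2, N(52)=3, N(51)=5, N(50)=8, N(49)=13, N(48)=21, N(47)=34, N(46)=55, N(45)=89, N(44)=144, N(43)=233, N(42)=377, N(41)=610, N(40)=987, N(39)=1597, N(38)=2584, N(37)=4181, N(36)=6765, N(35)=10946, N(34)=17711, N(33)=28657, N(32)=46368, N(31)=75025, N(30)=121393, N(29)=196418, N(28)=317811, N(27)=514229, N(26)=832040, N(25)=1346269, N(24)=2178309, N(23)=3524578, N(22)=5702887, N(21)=9227465, N(20)=14930352, N(19)=24157817, N(18)=39088169
N(18) = 39088169


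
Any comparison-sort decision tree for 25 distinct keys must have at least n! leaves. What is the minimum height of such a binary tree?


A binary decision tree of height h has at most 2^h leaves and needs at least n! of them, so h >= ceil(log2(n!)).
Compute 25! as a running product:
  x2 = 2, x3 = 6, x4 = 24, x5 = 120
  x6 = 720, x7 = 5040, x8 = 40320, x9 = 362880
  x10 = 3628800, x11 = 39916800, x12 = 479001600, x13 = 6227020800
  x14 = 87178291200, x15 = 1307674368000, x16 = 20922789888000, x17 = 355687428096000
  x18 = 6402373705728000, x19 = 121645100408832000, x20 = 2432902008176640000, x21 = 51090942171709440000
  x22 = 1124000727777607680000, x23 = 25852016738884976640000, x24 = 620448401733239439360000, x25 = 15511210043330985984000000
25! = 15511210043330985984000000
Bracket between powers of 2:
  2^83 = 9671406556917033397649408 < 15511210043330985984000000 <= 19342813113834066795298816 = 2^84
So ceil(log2(25!)) = 84


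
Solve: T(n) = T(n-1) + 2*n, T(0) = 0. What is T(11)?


Expanding the recurrence:
T(11) = T(10) + 2*11
       = T(9) + 2*10 + 2*11
       ...
       = T(0) + 2*(1 + 2 + ... + 11)
       = 0 + 2 * 11*12/2
       = 0 + 2 * 66
       = 0 + 132 = 132


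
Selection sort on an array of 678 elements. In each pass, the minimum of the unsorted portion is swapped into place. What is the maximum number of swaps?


Selection sort performs one swap per pass:
  Pass 1: find min in positions 0 to 677, swap with position 0
  Pass 2: find min in positions 1 to 677, swap with position 1
  Pass 3: find min in positions 2 to 677, swap with position 2
  Pass 4: find min in positions 3 to 677, swap with position 3
  Pass 5: find min in positions 4 to 677, swap with position 4
  ... (672 more passes)
Total passes (and swaps) = n - 1 = 678 - 1 = 677


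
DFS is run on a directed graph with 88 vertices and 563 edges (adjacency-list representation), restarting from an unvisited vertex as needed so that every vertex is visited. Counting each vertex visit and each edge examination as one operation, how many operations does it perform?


A full DFS traversal processes each vertex exactly once (push/pop on stack).
Each directed edge is examined once.
V = 88, E = 563
V + E = 651


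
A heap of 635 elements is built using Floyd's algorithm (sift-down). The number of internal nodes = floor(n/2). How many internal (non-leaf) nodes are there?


Leaf nodes occupy roughly half the array.
Sift-down is called for each internal node, starting from the last one.
Internal nodes = floor(n/2) = floor(635/2) = 317


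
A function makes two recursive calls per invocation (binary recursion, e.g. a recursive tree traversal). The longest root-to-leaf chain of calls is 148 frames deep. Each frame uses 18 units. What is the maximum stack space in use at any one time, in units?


Binary recursion: the two calls run one after the other, so only one root-to-leaf chain of frames is on the stack at a time.
Maximum depth (longest chain) = 148 frames
Each frame = 18 units
Max stack space = 148 * 18 = 2664


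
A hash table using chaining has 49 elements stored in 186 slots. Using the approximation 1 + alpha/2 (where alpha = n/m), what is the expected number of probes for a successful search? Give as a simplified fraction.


Load factor alpha = n/m = 49/186
Expected probes = 1 + alpha/2 = 1 + 49/(2*186)
= 1 + 49/372
= 372/372 + 49/372
= 421/372
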